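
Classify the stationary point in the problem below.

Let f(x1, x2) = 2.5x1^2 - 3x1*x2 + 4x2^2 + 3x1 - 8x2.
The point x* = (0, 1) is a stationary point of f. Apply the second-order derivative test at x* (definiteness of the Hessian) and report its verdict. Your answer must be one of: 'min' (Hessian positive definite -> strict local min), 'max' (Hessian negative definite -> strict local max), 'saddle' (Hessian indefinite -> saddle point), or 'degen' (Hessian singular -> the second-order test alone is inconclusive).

Compute the Hessian H = grad^2 f:
  H = [[5, -3], [-3, 8]]
Verify stationarity: grad f(x*) = H x* + g = (0, 0).
Eigenvalues of H: 3.1459, 9.8541.
Both eigenvalues > 0, so H is positive definite -> x* is a strict local min.

min


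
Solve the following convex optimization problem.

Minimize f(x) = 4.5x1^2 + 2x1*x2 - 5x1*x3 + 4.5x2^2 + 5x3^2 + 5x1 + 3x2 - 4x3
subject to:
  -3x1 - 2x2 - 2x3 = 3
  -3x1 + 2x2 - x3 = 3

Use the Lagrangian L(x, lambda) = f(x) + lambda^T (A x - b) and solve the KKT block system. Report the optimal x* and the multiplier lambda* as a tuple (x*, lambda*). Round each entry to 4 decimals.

Form the Lagrangian:
  L(x, lambda) = (1/2) x^T Q x + c^T x + lambda^T (A x - b)
Stationarity (grad_x L = 0): Q x + c + A^T lambda = 0.
Primal feasibility: A x = b.

This gives the KKT block system:
  [ Q   A^T ] [ x     ]   [-c ]
  [ A    0  ] [ lambda ] = [ b ]

Solving the linear system:
  x*      = (-0.9249, 0.0375, -0.1502)
  lambda* = (-0.0444, -0.7884)
  f(x*)   = -0.7065

x* = (-0.9249, 0.0375, -0.1502), lambda* = (-0.0444, -0.7884)


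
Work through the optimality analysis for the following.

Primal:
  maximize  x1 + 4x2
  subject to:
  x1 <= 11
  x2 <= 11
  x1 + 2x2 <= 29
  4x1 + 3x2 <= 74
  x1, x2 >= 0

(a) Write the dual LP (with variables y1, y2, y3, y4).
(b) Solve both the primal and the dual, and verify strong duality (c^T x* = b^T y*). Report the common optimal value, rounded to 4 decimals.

The standard primal-dual pair for 'max c^T x s.t. A x <= b, x >= 0' is:
  Dual:  min b^T y  s.t.  A^T y >= c,  y >= 0.

So the dual LP is:
  minimize  11y1 + 11y2 + 29y3 + 74y4
  subject to:
    y1 + y3 + 4y4 >= 1
    y2 + 2y3 + 3y4 >= 4
    y1, y2, y3, y4 >= 0

Solving the primal: x* = (7, 11).
  primal value c^T x* = 51.
Solving the dual: y* = (0, 2, 1, 0).
  dual value b^T y* = 51.
Strong duality: c^T x* = b^T y*. Confirmed.

51


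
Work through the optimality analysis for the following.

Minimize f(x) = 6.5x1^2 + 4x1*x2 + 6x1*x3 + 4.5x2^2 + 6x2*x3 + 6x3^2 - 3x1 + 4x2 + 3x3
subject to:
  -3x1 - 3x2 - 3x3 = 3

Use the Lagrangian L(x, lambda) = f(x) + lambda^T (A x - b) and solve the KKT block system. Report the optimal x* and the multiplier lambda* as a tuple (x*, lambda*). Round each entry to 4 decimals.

Form the Lagrangian:
  L(x, lambda) = (1/2) x^T Q x + c^T x + lambda^T (A x - b)
Stationarity (grad_x L = 0): Q x + c + A^T lambda = 0.
Primal feasibility: A x = b.

This gives the KKT block system:
  [ Q   A^T ] [ x     ]   [-c ]
  [ A    0  ] [ lambda ] = [ b ]

Solving the linear system:
  x*      = (0.2772, -0.901, -0.3762)
  lambda* = (-1.7525)
  f(x*)   = -0.1535

x* = (0.2772, -0.901, -0.3762), lambda* = (-1.7525)


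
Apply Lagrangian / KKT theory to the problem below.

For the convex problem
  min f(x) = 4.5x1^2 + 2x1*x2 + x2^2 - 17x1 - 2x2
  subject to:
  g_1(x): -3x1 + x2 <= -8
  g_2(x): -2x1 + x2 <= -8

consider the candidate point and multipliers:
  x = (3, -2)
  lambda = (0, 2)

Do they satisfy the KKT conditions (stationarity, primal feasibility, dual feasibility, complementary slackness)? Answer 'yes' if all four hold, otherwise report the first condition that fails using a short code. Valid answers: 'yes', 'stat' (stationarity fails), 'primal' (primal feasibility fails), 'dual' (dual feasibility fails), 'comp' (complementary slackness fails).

Gradient of f: grad f(x) = Q x + c = (6, 0)
Constraint values g_i(x) = a_i^T x - b_i:
  g_1((3, -2)) = -3
  g_2((3, -2)) = 0
Stationarity residual: grad f(x) + sum_i lambda_i a_i = (2, 2)
  -> stationarity FAILS
Primal feasibility (all g_i <= 0): OK
Dual feasibility (all lambda_i >= 0): OK
Complementary slackness (lambda_i * g_i(x) = 0 for all i): OK

Verdict: the first failing condition is stationarity -> stat.

stat


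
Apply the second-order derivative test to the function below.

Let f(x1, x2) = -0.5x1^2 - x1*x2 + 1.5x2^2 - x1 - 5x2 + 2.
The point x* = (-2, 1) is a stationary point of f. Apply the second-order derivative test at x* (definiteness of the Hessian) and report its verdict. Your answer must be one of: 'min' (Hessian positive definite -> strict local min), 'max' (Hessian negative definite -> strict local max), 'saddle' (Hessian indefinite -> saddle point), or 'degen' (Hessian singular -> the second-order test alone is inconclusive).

Compute the Hessian H = grad^2 f:
  H = [[-1, -1], [-1, 3]]
Verify stationarity: grad f(x*) = H x* + g = (0, 0).
Eigenvalues of H: -1.2361, 3.2361.
Eigenvalues have mixed signs, so H is indefinite -> x* is a saddle point.

saddle


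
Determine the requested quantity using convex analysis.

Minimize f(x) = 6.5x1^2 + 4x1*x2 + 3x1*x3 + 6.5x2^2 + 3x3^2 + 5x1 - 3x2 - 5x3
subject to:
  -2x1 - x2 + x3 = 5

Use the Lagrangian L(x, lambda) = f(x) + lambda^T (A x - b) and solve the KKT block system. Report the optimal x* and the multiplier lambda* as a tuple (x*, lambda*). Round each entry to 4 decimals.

Form the Lagrangian:
  L(x, lambda) = (1/2) x^T Q x + c^T x + lambda^T (A x - b)
Stationarity (grad_x L = 0): Q x + c + A^T lambda = 0.
Primal feasibility: A x = b.

This gives the KKT block system:
  [ Q   A^T ] [ x     ]   [-c ]
  [ A    0  ] [ lambda ] = [ b ]

Solving the linear system:
  x*      = (-1.6, 0.4421, 2.2421)
  lambda* = (-3.6526)
  f(x*)   = -1.1368

x* = (-1.6, 0.4421, 2.2421), lambda* = (-3.6526)


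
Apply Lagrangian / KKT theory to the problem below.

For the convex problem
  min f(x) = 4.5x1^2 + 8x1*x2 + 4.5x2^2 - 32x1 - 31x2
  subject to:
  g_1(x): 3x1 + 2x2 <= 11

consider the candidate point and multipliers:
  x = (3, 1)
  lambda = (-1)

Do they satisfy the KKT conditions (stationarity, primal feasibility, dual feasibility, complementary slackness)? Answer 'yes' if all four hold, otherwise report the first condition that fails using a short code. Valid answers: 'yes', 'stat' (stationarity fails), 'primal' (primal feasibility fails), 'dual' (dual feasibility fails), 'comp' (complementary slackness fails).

Gradient of f: grad f(x) = Q x + c = (3, 2)
Constraint values g_i(x) = a_i^T x - b_i:
  g_1((3, 1)) = 0
Stationarity residual: grad f(x) + sum_i lambda_i a_i = (0, 0)
  -> stationarity OK
Primal feasibility (all g_i <= 0): OK
Dual feasibility (all lambda_i >= 0): FAILS
Complementary slackness (lambda_i * g_i(x) = 0 for all i): OK

Verdict: the first failing condition is dual_feasibility -> dual.

dual


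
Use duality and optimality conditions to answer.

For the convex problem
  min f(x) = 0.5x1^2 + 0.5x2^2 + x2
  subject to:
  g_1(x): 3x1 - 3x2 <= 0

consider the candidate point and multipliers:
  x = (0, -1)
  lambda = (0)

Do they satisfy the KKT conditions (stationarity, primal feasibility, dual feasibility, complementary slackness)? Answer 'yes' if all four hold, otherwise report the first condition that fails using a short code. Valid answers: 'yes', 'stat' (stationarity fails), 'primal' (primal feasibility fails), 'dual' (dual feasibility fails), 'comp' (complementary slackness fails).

Gradient of f: grad f(x) = Q x + c = (0, 0)
Constraint values g_i(x) = a_i^T x - b_i:
  g_1((0, -1)) = 3
Stationarity residual: grad f(x) + sum_i lambda_i a_i = (0, 0)
  -> stationarity OK
Primal feasibility (all g_i <= 0): FAILS
Dual feasibility (all lambda_i >= 0): OK
Complementary slackness (lambda_i * g_i(x) = 0 for all i): OK

Verdict: the first failing condition is primal_feasibility -> primal.

primal


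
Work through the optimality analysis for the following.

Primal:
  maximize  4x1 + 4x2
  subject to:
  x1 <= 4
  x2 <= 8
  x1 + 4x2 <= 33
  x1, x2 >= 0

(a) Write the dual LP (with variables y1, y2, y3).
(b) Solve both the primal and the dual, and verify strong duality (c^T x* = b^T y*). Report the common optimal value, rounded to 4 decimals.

The standard primal-dual pair for 'max c^T x s.t. A x <= b, x >= 0' is:
  Dual:  min b^T y  s.t.  A^T y >= c,  y >= 0.

So the dual LP is:
  minimize  4y1 + 8y2 + 33y3
  subject to:
    y1 + y3 >= 4
    y2 + 4y3 >= 4
    y1, y2, y3 >= 0

Solving the primal: x* = (4, 7.25).
  primal value c^T x* = 45.
Solving the dual: y* = (3, 0, 1).
  dual value b^T y* = 45.
Strong duality: c^T x* = b^T y*. Confirmed.

45


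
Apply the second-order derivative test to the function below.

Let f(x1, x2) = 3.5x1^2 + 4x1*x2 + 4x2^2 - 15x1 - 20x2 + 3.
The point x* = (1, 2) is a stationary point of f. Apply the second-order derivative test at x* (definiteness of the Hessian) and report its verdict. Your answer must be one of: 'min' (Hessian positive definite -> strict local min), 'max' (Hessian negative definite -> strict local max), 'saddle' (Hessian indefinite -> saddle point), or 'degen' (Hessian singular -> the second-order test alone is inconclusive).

Compute the Hessian H = grad^2 f:
  H = [[7, 4], [4, 8]]
Verify stationarity: grad f(x*) = H x* + g = (0, 0).
Eigenvalues of H: 3.4689, 11.5311.
Both eigenvalues > 0, so H is positive definite -> x* is a strict local min.

min


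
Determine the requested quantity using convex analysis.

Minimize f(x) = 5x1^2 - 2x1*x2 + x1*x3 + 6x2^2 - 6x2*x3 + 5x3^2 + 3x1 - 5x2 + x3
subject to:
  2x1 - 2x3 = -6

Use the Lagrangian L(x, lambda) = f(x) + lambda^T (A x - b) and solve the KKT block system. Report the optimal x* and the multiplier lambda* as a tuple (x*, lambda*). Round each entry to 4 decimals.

Form the Lagrangian:
  L(x, lambda) = (1/2) x^T Q x + c^T x + lambda^T (A x - b)
Stationarity (grad_x L = 0): Q x + c + A^T lambda = 0.
Primal feasibility: A x = b.

This gives the KKT block system:
  [ Q   A^T ] [ x     ]   [-c ]
  [ A    0  ] [ lambda ] = [ b ]

Solving the linear system:
  x*      = (-1.3, 1.05, 1.7)
  lambda* = (5.2)
  f(x*)   = 11.875

x* = (-1.3, 1.05, 1.7), lambda* = (5.2)


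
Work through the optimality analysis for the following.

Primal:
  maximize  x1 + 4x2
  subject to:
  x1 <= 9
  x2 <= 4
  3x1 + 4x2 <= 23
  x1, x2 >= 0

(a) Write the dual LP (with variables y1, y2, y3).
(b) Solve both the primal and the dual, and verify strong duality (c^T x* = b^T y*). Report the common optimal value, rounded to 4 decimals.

The standard primal-dual pair for 'max c^T x s.t. A x <= b, x >= 0' is:
  Dual:  min b^T y  s.t.  A^T y >= c,  y >= 0.

So the dual LP is:
  minimize  9y1 + 4y2 + 23y3
  subject to:
    y1 + 3y3 >= 1
    y2 + 4y3 >= 4
    y1, y2, y3 >= 0

Solving the primal: x* = (2.3333, 4).
  primal value c^T x* = 18.3333.
Solving the dual: y* = (0, 2.6667, 0.3333).
  dual value b^T y* = 18.3333.
Strong duality: c^T x* = b^T y*. Confirmed.

18.3333


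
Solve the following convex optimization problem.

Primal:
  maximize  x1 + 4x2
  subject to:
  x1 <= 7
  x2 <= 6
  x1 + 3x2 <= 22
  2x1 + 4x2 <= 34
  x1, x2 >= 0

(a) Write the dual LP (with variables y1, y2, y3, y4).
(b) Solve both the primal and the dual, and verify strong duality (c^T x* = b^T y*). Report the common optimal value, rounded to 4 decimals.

The standard primal-dual pair for 'max c^T x s.t. A x <= b, x >= 0' is:
  Dual:  min b^T y  s.t.  A^T y >= c,  y >= 0.

So the dual LP is:
  minimize  7y1 + 6y2 + 22y3 + 34y4
  subject to:
    y1 + y3 + 2y4 >= 1
    y2 + 3y3 + 4y4 >= 4
    y1, y2, y3, y4 >= 0

Solving the primal: x* = (4, 6).
  primal value c^T x* = 28.
Solving the dual: y* = (0, 1, 1, 0).
  dual value b^T y* = 28.
Strong duality: c^T x* = b^T y*. Confirmed.

28


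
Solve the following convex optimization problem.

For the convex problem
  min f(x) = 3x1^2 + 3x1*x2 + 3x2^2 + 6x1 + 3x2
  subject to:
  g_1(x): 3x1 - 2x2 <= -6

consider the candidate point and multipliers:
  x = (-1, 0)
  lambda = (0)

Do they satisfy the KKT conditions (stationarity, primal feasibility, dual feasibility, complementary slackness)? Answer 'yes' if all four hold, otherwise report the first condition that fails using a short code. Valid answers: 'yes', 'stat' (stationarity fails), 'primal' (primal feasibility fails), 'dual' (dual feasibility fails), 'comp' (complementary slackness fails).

Gradient of f: grad f(x) = Q x + c = (0, 0)
Constraint values g_i(x) = a_i^T x - b_i:
  g_1((-1, 0)) = 3
Stationarity residual: grad f(x) + sum_i lambda_i a_i = (0, 0)
  -> stationarity OK
Primal feasibility (all g_i <= 0): FAILS
Dual feasibility (all lambda_i >= 0): OK
Complementary slackness (lambda_i * g_i(x) = 0 for all i): OK

Verdict: the first failing condition is primal_feasibility -> primal.

primal


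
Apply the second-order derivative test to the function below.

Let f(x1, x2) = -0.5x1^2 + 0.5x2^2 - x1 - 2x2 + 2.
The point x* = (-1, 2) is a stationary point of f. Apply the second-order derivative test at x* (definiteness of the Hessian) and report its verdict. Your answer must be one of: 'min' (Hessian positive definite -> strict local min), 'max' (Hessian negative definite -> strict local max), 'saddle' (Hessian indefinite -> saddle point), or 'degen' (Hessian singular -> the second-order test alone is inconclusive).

Compute the Hessian H = grad^2 f:
  H = [[-1, 0], [0, 1]]
Verify stationarity: grad f(x*) = H x* + g = (0, 0).
Eigenvalues of H: -1, 1.
Eigenvalues have mixed signs, so H is indefinite -> x* is a saddle point.

saddle


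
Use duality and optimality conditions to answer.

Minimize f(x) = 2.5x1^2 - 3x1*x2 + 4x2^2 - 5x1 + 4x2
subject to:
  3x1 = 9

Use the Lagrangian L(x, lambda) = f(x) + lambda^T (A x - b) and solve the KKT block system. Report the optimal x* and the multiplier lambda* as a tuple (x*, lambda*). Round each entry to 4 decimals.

Form the Lagrangian:
  L(x, lambda) = (1/2) x^T Q x + c^T x + lambda^T (A x - b)
Stationarity (grad_x L = 0): Q x + c + A^T lambda = 0.
Primal feasibility: A x = b.

This gives the KKT block system:
  [ Q   A^T ] [ x     ]   [-c ]
  [ A    0  ] [ lambda ] = [ b ]

Solving the linear system:
  x*      = (3, 0.625)
  lambda* = (-2.7083)
  f(x*)   = 5.9375

x* = (3, 0.625), lambda* = (-2.7083)


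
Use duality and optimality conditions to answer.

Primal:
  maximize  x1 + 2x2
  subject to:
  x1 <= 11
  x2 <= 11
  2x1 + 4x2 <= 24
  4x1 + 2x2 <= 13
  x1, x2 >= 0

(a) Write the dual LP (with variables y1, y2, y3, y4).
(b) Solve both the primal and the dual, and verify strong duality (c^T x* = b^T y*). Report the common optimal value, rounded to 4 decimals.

The standard primal-dual pair for 'max c^T x s.t. A x <= b, x >= 0' is:
  Dual:  min b^T y  s.t.  A^T y >= c,  y >= 0.

So the dual LP is:
  minimize  11y1 + 11y2 + 24y3 + 13y4
  subject to:
    y1 + 2y3 + 4y4 >= 1
    y2 + 4y3 + 2y4 >= 2
    y1, y2, y3, y4 >= 0

Solving the primal: x* = (0.3333, 5.8333).
  primal value c^T x* = 12.
Solving the dual: y* = (0, 0, 0.5, 0).
  dual value b^T y* = 12.
Strong duality: c^T x* = b^T y*. Confirmed.

12


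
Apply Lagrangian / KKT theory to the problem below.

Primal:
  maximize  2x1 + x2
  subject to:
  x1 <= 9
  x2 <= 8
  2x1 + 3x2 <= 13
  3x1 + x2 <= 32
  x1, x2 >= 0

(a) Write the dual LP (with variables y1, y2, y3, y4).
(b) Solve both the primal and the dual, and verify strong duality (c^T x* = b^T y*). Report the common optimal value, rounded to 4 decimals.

The standard primal-dual pair for 'max c^T x s.t. A x <= b, x >= 0' is:
  Dual:  min b^T y  s.t.  A^T y >= c,  y >= 0.

So the dual LP is:
  minimize  9y1 + 8y2 + 13y3 + 32y4
  subject to:
    y1 + 2y3 + 3y4 >= 2
    y2 + 3y3 + y4 >= 1
    y1, y2, y3, y4 >= 0

Solving the primal: x* = (6.5, 0).
  primal value c^T x* = 13.
Solving the dual: y* = (0, 0, 1, 0).
  dual value b^T y* = 13.
Strong duality: c^T x* = b^T y*. Confirmed.

13


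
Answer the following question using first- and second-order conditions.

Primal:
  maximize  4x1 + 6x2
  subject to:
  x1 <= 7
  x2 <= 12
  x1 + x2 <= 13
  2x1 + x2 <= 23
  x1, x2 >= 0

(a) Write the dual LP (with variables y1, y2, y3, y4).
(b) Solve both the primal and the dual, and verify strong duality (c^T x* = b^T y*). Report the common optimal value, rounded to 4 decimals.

The standard primal-dual pair for 'max c^T x s.t. A x <= b, x >= 0' is:
  Dual:  min b^T y  s.t.  A^T y >= c,  y >= 0.

So the dual LP is:
  minimize  7y1 + 12y2 + 13y3 + 23y4
  subject to:
    y1 + y3 + 2y4 >= 4
    y2 + y3 + y4 >= 6
    y1, y2, y3, y4 >= 0

Solving the primal: x* = (1, 12).
  primal value c^T x* = 76.
Solving the dual: y* = (0, 2, 4, 0).
  dual value b^T y* = 76.
Strong duality: c^T x* = b^T y*. Confirmed.

76


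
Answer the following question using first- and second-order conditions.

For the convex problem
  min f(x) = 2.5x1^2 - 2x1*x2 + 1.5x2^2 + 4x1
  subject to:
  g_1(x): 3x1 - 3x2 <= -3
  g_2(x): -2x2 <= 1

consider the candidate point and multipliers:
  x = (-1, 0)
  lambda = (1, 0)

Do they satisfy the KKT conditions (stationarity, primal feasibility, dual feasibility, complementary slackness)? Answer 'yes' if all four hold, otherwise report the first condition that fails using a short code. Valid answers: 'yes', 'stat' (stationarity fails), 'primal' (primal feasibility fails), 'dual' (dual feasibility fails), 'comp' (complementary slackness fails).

Gradient of f: grad f(x) = Q x + c = (-1, 2)
Constraint values g_i(x) = a_i^T x - b_i:
  g_1((-1, 0)) = 0
  g_2((-1, 0)) = -1
Stationarity residual: grad f(x) + sum_i lambda_i a_i = (2, -1)
  -> stationarity FAILS
Primal feasibility (all g_i <= 0): OK
Dual feasibility (all lambda_i >= 0): OK
Complementary slackness (lambda_i * g_i(x) = 0 for all i): OK

Verdict: the first failing condition is stationarity -> stat.

stat


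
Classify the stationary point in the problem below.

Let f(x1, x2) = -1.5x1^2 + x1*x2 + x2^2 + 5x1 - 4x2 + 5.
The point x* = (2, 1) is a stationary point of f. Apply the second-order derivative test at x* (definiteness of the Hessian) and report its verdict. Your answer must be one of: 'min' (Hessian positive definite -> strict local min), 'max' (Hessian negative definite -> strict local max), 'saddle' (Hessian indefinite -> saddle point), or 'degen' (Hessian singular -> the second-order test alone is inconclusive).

Compute the Hessian H = grad^2 f:
  H = [[-3, 1], [1, 2]]
Verify stationarity: grad f(x*) = H x* + g = (0, 0).
Eigenvalues of H: -3.1926, 2.1926.
Eigenvalues have mixed signs, so H is indefinite -> x* is a saddle point.

saddle


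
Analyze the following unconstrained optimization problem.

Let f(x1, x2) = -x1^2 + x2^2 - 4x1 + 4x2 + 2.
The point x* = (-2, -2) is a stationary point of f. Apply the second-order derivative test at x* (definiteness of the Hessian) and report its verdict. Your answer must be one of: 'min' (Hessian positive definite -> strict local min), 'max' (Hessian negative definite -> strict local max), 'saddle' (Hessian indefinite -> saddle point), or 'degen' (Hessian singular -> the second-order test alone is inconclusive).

Compute the Hessian H = grad^2 f:
  H = [[-2, 0], [0, 2]]
Verify stationarity: grad f(x*) = H x* + g = (0, 0).
Eigenvalues of H: -2, 2.
Eigenvalues have mixed signs, so H is indefinite -> x* is a saddle point.

saddle


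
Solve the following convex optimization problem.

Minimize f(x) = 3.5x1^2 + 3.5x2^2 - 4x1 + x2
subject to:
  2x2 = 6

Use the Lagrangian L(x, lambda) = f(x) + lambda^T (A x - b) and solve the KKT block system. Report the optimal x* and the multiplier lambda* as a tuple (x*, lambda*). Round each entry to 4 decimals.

Form the Lagrangian:
  L(x, lambda) = (1/2) x^T Q x + c^T x + lambda^T (A x - b)
Stationarity (grad_x L = 0): Q x + c + A^T lambda = 0.
Primal feasibility: A x = b.

This gives the KKT block system:
  [ Q   A^T ] [ x     ]   [-c ]
  [ A    0  ] [ lambda ] = [ b ]

Solving the linear system:
  x*      = (0.5714, 3)
  lambda* = (-11)
  f(x*)   = 33.3571

x* = (0.5714, 3), lambda* = (-11)


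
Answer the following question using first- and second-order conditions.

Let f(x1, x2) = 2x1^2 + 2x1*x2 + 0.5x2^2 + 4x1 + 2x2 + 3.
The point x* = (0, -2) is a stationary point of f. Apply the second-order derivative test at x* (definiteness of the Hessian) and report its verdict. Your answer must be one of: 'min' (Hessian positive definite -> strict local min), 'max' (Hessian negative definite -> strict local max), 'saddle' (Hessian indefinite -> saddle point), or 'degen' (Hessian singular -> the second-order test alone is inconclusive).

Compute the Hessian H = grad^2 f:
  H = [[4, 2], [2, 1]]
Verify stationarity: grad f(x*) = H x* + g = (0, 0).
Eigenvalues of H: 0, 5.
H has a zero eigenvalue (singular; positive semidefinite but not definite), so H is neither positive definite, negative definite, nor indefinite. The second-order test alone is inconclusive -> degen.
(Indeed, f is constant along the null direction of H through x*, so x* is not a strict local extremum.)

degen


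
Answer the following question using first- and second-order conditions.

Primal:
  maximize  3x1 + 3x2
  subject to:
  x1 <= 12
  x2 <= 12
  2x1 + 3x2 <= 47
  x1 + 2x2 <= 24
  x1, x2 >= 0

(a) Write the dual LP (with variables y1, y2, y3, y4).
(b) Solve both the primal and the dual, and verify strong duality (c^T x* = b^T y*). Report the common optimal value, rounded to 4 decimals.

The standard primal-dual pair for 'max c^T x s.t. A x <= b, x >= 0' is:
  Dual:  min b^T y  s.t.  A^T y >= c,  y >= 0.

So the dual LP is:
  minimize  12y1 + 12y2 + 47y3 + 24y4
  subject to:
    y1 + 2y3 + y4 >= 3
    y2 + 3y3 + 2y4 >= 3
    y1, y2, y3, y4 >= 0

Solving the primal: x* = (12, 6).
  primal value c^T x* = 54.
Solving the dual: y* = (1.5, 0, 0, 1.5).
  dual value b^T y* = 54.
Strong duality: c^T x* = b^T y*. Confirmed.

54


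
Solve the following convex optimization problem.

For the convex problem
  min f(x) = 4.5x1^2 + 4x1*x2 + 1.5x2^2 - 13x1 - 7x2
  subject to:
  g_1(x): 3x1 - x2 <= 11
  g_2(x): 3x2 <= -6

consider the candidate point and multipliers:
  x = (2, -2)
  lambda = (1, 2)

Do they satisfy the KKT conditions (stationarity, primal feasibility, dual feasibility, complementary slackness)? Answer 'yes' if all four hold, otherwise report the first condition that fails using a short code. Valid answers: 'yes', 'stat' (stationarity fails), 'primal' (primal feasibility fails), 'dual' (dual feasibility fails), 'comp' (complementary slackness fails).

Gradient of f: grad f(x) = Q x + c = (-3, -5)
Constraint values g_i(x) = a_i^T x - b_i:
  g_1((2, -2)) = -3
  g_2((2, -2)) = 0
Stationarity residual: grad f(x) + sum_i lambda_i a_i = (0, 0)
  -> stationarity OK
Primal feasibility (all g_i <= 0): OK
Dual feasibility (all lambda_i >= 0): OK
Complementary slackness (lambda_i * g_i(x) = 0 for all i): FAILS

Verdict: the first failing condition is complementary_slackness -> comp.

comp


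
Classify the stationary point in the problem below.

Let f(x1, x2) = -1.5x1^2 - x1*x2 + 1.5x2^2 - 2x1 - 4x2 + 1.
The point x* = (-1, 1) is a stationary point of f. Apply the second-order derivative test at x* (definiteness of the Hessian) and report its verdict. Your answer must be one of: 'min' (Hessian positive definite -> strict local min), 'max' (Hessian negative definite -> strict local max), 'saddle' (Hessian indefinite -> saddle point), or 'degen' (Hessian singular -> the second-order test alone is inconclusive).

Compute the Hessian H = grad^2 f:
  H = [[-3, -1], [-1, 3]]
Verify stationarity: grad f(x*) = H x* + g = (0, 0).
Eigenvalues of H: -3.1623, 3.1623.
Eigenvalues have mixed signs, so H is indefinite -> x* is a saddle point.

saddle


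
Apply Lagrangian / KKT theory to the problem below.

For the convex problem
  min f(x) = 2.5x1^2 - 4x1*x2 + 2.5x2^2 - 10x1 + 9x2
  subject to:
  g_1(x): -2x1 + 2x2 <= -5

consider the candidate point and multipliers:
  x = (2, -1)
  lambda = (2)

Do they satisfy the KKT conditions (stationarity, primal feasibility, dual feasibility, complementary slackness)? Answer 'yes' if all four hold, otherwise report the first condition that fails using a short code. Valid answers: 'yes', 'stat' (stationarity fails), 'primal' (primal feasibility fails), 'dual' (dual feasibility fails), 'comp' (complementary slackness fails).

Gradient of f: grad f(x) = Q x + c = (4, -4)
Constraint values g_i(x) = a_i^T x - b_i:
  g_1((2, -1)) = -1
Stationarity residual: grad f(x) + sum_i lambda_i a_i = (0, 0)
  -> stationarity OK
Primal feasibility (all g_i <= 0): OK
Dual feasibility (all lambda_i >= 0): OK
Complementary slackness (lambda_i * g_i(x) = 0 for all i): FAILS

Verdict: the first failing condition is complementary_slackness -> comp.

comp


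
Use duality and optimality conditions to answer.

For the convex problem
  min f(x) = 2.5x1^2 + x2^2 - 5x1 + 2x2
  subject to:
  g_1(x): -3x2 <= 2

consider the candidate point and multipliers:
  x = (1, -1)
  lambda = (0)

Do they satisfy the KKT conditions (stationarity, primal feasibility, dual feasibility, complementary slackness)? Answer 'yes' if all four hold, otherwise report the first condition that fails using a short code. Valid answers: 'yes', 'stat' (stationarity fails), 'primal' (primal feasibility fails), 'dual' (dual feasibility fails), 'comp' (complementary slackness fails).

Gradient of f: grad f(x) = Q x + c = (0, 0)
Constraint values g_i(x) = a_i^T x - b_i:
  g_1((1, -1)) = 1
Stationarity residual: grad f(x) + sum_i lambda_i a_i = (0, 0)
  -> stationarity OK
Primal feasibility (all g_i <= 0): FAILS
Dual feasibility (all lambda_i >= 0): OK
Complementary slackness (lambda_i * g_i(x) = 0 for all i): OK

Verdict: the first failing condition is primal_feasibility -> primal.

primal


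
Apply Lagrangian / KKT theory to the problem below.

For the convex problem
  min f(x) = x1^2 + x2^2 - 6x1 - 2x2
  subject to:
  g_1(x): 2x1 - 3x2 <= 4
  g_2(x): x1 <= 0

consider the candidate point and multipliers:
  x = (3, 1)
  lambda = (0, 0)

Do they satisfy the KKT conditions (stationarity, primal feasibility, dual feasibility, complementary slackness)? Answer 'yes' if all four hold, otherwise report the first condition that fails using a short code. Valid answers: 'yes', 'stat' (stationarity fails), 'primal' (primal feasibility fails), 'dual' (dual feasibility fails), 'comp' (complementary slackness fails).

Gradient of f: grad f(x) = Q x + c = (0, 0)
Constraint values g_i(x) = a_i^T x - b_i:
  g_1((3, 1)) = -1
  g_2((3, 1)) = 3
Stationarity residual: grad f(x) + sum_i lambda_i a_i = (0, 0)
  -> stationarity OK
Primal feasibility (all g_i <= 0): FAILS
Dual feasibility (all lambda_i >= 0): OK
Complementary slackness (lambda_i * g_i(x) = 0 for all i): OK

Verdict: the first failing condition is primal_feasibility -> primal.

primal


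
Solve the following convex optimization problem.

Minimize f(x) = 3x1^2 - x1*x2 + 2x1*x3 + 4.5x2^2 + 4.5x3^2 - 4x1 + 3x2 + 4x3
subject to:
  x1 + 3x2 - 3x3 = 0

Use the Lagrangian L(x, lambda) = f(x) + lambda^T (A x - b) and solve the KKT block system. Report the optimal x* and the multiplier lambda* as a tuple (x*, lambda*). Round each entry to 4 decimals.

Form the Lagrangian:
  L(x, lambda) = (1/2) x^T Q x + c^T x + lambda^T (A x - b)
Stationarity (grad_x L = 0): Q x + c + A^T lambda = 0.
Primal feasibility: A x = b.

This gives the KKT block system:
  [ Q   A^T ] [ x     ]   [-c ]
  [ A    0  ] [ lambda ] = [ b ]

Solving the linear system:
  x*      = (0.5672, -0.5149, -0.3259)
  lambda* = (0.7338)
  f(x*)   = -2.5585

x* = (0.5672, -0.5149, -0.3259), lambda* = (0.7338)


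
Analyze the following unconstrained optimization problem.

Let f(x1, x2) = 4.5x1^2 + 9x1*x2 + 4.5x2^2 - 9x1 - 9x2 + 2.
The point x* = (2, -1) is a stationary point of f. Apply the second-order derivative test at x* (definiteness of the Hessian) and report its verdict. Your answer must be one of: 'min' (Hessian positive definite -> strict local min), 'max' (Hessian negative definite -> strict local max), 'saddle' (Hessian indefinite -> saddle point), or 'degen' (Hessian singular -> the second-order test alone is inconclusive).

Compute the Hessian H = grad^2 f:
  H = [[9, 9], [9, 9]]
Verify stationarity: grad f(x*) = H x* + g = (0, 0).
Eigenvalues of H: 0, 18.
H has a zero eigenvalue (singular; positive semidefinite but not definite), so H is neither positive definite, negative definite, nor indefinite. The second-order test alone is inconclusive -> degen.
(Indeed, f is constant along the null direction of H through x*, so x* is not a strict local extremum.)

degen


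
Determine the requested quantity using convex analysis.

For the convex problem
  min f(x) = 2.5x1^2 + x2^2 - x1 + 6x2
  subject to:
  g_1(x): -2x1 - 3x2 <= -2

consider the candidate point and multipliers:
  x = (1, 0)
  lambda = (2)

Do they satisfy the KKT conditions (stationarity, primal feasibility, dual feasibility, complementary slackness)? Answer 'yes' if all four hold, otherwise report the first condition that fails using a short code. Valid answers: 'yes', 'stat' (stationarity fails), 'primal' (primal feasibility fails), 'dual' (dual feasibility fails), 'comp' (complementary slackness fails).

Gradient of f: grad f(x) = Q x + c = (4, 6)
Constraint values g_i(x) = a_i^T x - b_i:
  g_1((1, 0)) = 0
Stationarity residual: grad f(x) + sum_i lambda_i a_i = (0, 0)
  -> stationarity OK
Primal feasibility (all g_i <= 0): OK
Dual feasibility (all lambda_i >= 0): OK
Complementary slackness (lambda_i * g_i(x) = 0 for all i): OK

Verdict: yes, KKT holds.

yes


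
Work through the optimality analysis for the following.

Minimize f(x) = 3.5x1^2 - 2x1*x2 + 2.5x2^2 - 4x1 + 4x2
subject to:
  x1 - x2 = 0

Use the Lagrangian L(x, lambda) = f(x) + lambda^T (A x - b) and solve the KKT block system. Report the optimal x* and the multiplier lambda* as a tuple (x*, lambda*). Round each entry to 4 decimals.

Form the Lagrangian:
  L(x, lambda) = (1/2) x^T Q x + c^T x + lambda^T (A x - b)
Stationarity (grad_x L = 0): Q x + c + A^T lambda = 0.
Primal feasibility: A x = b.

This gives the KKT block system:
  [ Q   A^T ] [ x     ]   [-c ]
  [ A    0  ] [ lambda ] = [ b ]

Solving the linear system:
  x*      = (0, 0)
  lambda* = (4)
  f(x*)   = 0

x* = (0, 0), lambda* = (4)


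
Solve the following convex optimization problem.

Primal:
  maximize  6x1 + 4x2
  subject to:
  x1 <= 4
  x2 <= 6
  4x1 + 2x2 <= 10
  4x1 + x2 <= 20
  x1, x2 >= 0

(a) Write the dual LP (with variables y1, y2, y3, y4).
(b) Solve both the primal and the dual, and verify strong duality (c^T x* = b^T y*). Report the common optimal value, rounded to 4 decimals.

The standard primal-dual pair for 'max c^T x s.t. A x <= b, x >= 0' is:
  Dual:  min b^T y  s.t.  A^T y >= c,  y >= 0.

So the dual LP is:
  minimize  4y1 + 6y2 + 10y3 + 20y4
  subject to:
    y1 + 4y3 + 4y4 >= 6
    y2 + 2y3 + y4 >= 4
    y1, y2, y3, y4 >= 0

Solving the primal: x* = (0, 5).
  primal value c^T x* = 20.
Solving the dual: y* = (0, 0, 2, 0).
  dual value b^T y* = 20.
Strong duality: c^T x* = b^T y*. Confirmed.

20


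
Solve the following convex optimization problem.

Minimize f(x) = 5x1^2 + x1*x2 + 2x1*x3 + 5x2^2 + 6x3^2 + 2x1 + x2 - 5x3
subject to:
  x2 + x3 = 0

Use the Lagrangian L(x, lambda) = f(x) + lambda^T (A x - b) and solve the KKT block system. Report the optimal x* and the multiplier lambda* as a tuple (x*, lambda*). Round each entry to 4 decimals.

Form the Lagrangian:
  L(x, lambda) = (1/2) x^T Q x + c^T x + lambda^T (A x - b)
Stationarity (grad_x L = 0): Q x + c + A^T lambda = 0.
Primal feasibility: A x = b.

This gives the KKT block system:
  [ Q   A^T ] [ x     ]   [-c ]
  [ A    0  ] [ lambda ] = [ b ]

Solving the linear system:
  x*      = (-0.2283, -0.2831, 0.2831)
  lambda* = (2.0594)
  f(x*)   = -1.0776

x* = (-0.2283, -0.2831, 0.2831), lambda* = (2.0594)


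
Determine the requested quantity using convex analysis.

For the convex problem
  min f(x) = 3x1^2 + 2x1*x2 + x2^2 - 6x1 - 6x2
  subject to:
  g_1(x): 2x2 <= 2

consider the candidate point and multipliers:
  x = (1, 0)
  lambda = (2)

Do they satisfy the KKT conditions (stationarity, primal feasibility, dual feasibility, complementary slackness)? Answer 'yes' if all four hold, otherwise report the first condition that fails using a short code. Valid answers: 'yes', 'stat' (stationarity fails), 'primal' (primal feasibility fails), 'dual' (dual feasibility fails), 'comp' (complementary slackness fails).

Gradient of f: grad f(x) = Q x + c = (0, -4)
Constraint values g_i(x) = a_i^T x - b_i:
  g_1((1, 0)) = -2
Stationarity residual: grad f(x) + sum_i lambda_i a_i = (0, 0)
  -> stationarity OK
Primal feasibility (all g_i <= 0): OK
Dual feasibility (all lambda_i >= 0): OK
Complementary slackness (lambda_i * g_i(x) = 0 for all i): FAILS

Verdict: the first failing condition is complementary_slackness -> comp.

comp


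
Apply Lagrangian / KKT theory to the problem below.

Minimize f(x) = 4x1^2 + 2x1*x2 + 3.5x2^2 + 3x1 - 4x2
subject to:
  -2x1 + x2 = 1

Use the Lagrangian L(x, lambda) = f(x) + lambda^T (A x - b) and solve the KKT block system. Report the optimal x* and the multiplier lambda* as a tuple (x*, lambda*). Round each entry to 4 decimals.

Form the Lagrangian:
  L(x, lambda) = (1/2) x^T Q x + c^T x + lambda^T (A x - b)
Stationarity (grad_x L = 0): Q x + c + A^T lambda = 0.
Primal feasibility: A x = b.

This gives the KKT block system:
  [ Q   A^T ] [ x     ]   [-c ]
  [ A    0  ] [ lambda ] = [ b ]

Solving the linear system:
  x*      = (-0.25, 0.5)
  lambda* = (1)
  f(x*)   = -1.875

x* = (-0.25, 0.5), lambda* = (1)


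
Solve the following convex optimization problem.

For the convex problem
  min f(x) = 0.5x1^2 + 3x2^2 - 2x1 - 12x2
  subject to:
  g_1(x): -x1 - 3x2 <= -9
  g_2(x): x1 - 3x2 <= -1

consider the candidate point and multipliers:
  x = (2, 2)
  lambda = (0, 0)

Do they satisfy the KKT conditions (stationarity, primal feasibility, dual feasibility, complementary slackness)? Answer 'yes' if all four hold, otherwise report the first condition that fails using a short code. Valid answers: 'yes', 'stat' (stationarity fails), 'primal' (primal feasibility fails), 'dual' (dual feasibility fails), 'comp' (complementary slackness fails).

Gradient of f: grad f(x) = Q x + c = (0, 0)
Constraint values g_i(x) = a_i^T x - b_i:
  g_1((2, 2)) = 1
  g_2((2, 2)) = -3
Stationarity residual: grad f(x) + sum_i lambda_i a_i = (0, 0)
  -> stationarity OK
Primal feasibility (all g_i <= 0): FAILS
Dual feasibility (all lambda_i >= 0): OK
Complementary slackness (lambda_i * g_i(x) = 0 for all i): OK

Verdict: the first failing condition is primal_feasibility -> primal.

primal


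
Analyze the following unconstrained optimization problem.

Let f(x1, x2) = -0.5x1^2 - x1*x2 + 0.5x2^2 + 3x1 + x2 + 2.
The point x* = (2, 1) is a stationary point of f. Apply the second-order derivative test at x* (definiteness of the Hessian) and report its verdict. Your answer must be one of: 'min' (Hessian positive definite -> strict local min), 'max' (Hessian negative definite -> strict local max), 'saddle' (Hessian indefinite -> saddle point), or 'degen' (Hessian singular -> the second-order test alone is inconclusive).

Compute the Hessian H = grad^2 f:
  H = [[-1, -1], [-1, 1]]
Verify stationarity: grad f(x*) = H x* + g = (0, 0).
Eigenvalues of H: -1.4142, 1.4142.
Eigenvalues have mixed signs, so H is indefinite -> x* is a saddle point.

saddle


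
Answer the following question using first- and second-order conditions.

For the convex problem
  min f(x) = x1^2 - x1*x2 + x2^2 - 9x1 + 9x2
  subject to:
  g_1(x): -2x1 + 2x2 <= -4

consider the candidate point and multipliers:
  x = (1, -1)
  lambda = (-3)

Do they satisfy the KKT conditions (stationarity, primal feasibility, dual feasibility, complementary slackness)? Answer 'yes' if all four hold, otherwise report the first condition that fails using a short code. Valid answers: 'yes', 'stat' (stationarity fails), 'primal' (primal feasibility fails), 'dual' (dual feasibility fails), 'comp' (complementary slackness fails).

Gradient of f: grad f(x) = Q x + c = (-6, 6)
Constraint values g_i(x) = a_i^T x - b_i:
  g_1((1, -1)) = 0
Stationarity residual: grad f(x) + sum_i lambda_i a_i = (0, 0)
  -> stationarity OK
Primal feasibility (all g_i <= 0): OK
Dual feasibility (all lambda_i >= 0): FAILS
Complementary slackness (lambda_i * g_i(x) = 0 for all i): OK

Verdict: the first failing condition is dual_feasibility -> dual.

dual


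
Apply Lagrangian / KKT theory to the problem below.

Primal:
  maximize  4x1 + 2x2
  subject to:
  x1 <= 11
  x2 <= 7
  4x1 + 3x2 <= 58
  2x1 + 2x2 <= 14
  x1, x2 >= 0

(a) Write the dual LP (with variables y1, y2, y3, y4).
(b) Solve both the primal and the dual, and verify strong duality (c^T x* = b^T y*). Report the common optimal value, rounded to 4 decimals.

The standard primal-dual pair for 'max c^T x s.t. A x <= b, x >= 0' is:
  Dual:  min b^T y  s.t.  A^T y >= c,  y >= 0.

So the dual LP is:
  minimize  11y1 + 7y2 + 58y3 + 14y4
  subject to:
    y1 + 4y3 + 2y4 >= 4
    y2 + 3y3 + 2y4 >= 2
    y1, y2, y3, y4 >= 0

Solving the primal: x* = (7, 0).
  primal value c^T x* = 28.
Solving the dual: y* = (0, 0, 0, 2).
  dual value b^T y* = 28.
Strong duality: c^T x* = b^T y*. Confirmed.

28


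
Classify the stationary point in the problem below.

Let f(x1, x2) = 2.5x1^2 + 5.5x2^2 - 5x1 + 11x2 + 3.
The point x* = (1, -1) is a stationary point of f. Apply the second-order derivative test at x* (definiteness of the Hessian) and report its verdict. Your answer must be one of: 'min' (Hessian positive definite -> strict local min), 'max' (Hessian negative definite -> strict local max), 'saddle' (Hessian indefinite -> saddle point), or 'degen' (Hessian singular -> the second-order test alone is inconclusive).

Compute the Hessian H = grad^2 f:
  H = [[5, 0], [0, 11]]
Verify stationarity: grad f(x*) = H x* + g = (0, 0).
Eigenvalues of H: 5, 11.
Both eigenvalues > 0, so H is positive definite -> x* is a strict local min.

min


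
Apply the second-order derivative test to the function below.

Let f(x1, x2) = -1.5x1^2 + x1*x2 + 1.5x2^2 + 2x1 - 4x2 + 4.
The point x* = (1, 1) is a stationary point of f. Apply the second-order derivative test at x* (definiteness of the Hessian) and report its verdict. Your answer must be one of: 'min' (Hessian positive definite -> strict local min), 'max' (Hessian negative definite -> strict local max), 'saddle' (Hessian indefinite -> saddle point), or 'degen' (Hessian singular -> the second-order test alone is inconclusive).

Compute the Hessian H = grad^2 f:
  H = [[-3, 1], [1, 3]]
Verify stationarity: grad f(x*) = H x* + g = (0, 0).
Eigenvalues of H: -3.1623, 3.1623.
Eigenvalues have mixed signs, so H is indefinite -> x* is a saddle point.

saddle


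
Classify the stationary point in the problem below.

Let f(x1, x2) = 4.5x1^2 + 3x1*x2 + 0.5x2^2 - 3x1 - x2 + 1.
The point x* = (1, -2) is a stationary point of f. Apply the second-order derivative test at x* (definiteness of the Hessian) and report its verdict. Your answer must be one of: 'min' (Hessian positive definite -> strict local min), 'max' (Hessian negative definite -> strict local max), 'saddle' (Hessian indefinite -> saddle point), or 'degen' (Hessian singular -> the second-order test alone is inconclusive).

Compute the Hessian H = grad^2 f:
  H = [[9, 3], [3, 1]]
Verify stationarity: grad f(x*) = H x* + g = (0, 0).
Eigenvalues of H: 0, 10.
H has a zero eigenvalue (singular; positive semidefinite but not definite), so H is neither positive definite, negative definite, nor indefinite. The second-order test alone is inconclusive -> degen.
(Indeed, f is constant along the null direction of H through x*, so x* is not a strict local extremum.)

degen


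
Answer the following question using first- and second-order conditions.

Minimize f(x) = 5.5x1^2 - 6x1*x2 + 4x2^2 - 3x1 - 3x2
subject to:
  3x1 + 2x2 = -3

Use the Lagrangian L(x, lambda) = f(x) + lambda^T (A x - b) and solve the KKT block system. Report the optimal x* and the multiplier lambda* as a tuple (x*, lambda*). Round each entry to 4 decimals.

Form the Lagrangian:
  L(x, lambda) = (1/2) x^T Q x + c^T x + lambda^T (A x - b)
Stationarity (grad_x L = 0): Q x + c + A^T lambda = 0.
Primal feasibility: A x = b.

This gives the KKT block system:
  [ Q   A^T ] [ x     ]   [-c ]
  [ A    0  ] [ lambda ] = [ b ]

Solving the linear system:
  x*      = (-0.6064, -0.5904)
  lambda* = (2.0426)
  f(x*)   = 4.859

x* = (-0.6064, -0.5904), lambda* = (2.0426)
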